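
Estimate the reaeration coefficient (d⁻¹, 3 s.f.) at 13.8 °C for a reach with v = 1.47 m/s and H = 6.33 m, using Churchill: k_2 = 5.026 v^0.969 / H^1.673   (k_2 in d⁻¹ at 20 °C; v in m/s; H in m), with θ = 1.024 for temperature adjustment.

k_2 ≈ 0.288 d⁻¹

k_2(20) = 5.026 × 1.47^0.969 / 6.33^1.673 = 5.026 × 1.453 / 21.92 = 0.3331 d⁻¹.
k_2(13.8) = 0.3331 × 1.024^(13.8−20) = 0.3331 × 0.8633 = 0.2876 d⁻¹.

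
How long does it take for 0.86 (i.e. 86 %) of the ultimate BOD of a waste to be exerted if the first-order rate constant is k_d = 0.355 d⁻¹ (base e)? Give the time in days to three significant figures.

y/L₀ = 1 − e^(−k_d t) = 0.86 ⇒ e^(−k_d t) = 0.140
t = −ln(0.140) / 0.355 = 1.966 / 0.355 = 5.538 d.

t ≈ 5.54 d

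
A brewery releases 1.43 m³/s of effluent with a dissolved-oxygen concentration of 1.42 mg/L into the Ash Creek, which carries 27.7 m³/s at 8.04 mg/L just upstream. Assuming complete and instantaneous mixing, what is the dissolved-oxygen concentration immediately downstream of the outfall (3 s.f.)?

Flow-weighted mixing: C = (Q_r C_r + Q_w C_w)/(Q_r + Q_w)
= (27.7×8.04 + 1.43×1.42)/(27.7 + 1.43) = 224.7/29.13 = 7.715 mg/L.

7.72 mg/L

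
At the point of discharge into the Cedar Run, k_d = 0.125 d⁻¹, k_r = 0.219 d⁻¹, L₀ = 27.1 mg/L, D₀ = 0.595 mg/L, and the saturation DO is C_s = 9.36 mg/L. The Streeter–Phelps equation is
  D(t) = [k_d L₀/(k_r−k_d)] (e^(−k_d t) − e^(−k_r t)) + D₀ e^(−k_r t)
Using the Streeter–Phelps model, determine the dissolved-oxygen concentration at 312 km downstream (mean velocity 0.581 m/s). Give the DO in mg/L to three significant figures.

DO ≈ 1.88 mg/L

Travel time t = x/v = 312 km / (0.581 m/s) = 312000 m / 0.581 m/s = 537000 s = 6.215 d.
k_d L₀/(k_r−k_d) = 0.125×27.1/(0.219−0.125) = 3.388/0.09400 = 36.04 mg/L.
e^(−k_d t) = e^(−0.125×6.215) = 0.4598; e^(−k_r t) = e^(−0.219×6.215) = 0.2564.
D = 36.04 × (0.4598 − 0.2564) + 0.595 × 0.2564 = 7.332 + 0.1525 = 7.485 mg/L.
DO = C_s − D = 9.36 − 7.485 = 1.875 mg/L.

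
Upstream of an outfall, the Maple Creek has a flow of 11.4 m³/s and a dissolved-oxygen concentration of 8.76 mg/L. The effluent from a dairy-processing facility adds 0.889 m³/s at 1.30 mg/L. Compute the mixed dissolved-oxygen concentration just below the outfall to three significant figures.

8.22 mg/L

Flow-weighted mixing: C = (Q_r C_r + Q_w C_w)/(Q_r + Q_w)
= (11.4×8.76 + 0.889×1.30)/(11.4 + 0.889) = 101.0/12.29 = 8.220 mg/L.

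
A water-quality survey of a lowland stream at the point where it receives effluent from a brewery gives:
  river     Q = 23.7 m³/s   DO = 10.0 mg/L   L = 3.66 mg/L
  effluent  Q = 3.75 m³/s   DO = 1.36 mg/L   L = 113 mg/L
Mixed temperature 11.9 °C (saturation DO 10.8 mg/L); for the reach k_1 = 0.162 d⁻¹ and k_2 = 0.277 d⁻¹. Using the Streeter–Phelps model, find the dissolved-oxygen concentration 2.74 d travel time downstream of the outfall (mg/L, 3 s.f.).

Mixed DO = (23.7×10.0 + 3.75×1.36)/(23.7+3.75) = 242.1/27.45 = 8.820 mg/L.
Mixed L₀ = (23.7×3.66 + 3.75×113)/(27.45) = 510.5/27.45 = 18.60 mg/L.
Initial deficit D₀ = C_s − DO₀ = 10.8 − 8.820 = 1.980 mg/L.
D(2.74) = [0.162×18.60/(0.277−0.162)](e^(−0.162×2.74) − e^(−0.277×2.74)) + 1.980 e^(−0.277×2.74)
= 26.20 × (0.6415 − 0.4681) + 1.980 × 0.4681 = 5.470 mg/L.
DO = 10.8 − 5.470 = 5.330 mg/L.

DO ≈ 5.33 mg/L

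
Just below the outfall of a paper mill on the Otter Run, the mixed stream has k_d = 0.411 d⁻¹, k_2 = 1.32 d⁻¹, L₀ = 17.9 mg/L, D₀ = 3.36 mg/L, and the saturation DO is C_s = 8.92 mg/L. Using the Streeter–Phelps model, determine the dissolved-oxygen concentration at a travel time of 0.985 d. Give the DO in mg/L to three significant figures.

k_d L₀/(k_2−k_d) = 0.411×17.9/(1.32−0.411) = 7.357/0.9090 = 8.093 mg/L.
e^(−k_d t) = e^(−0.411×0.9850) = 0.6671; e^(−k_2 t) = e^(−1.32×0.9850) = 0.2725.
D = 8.093 × (0.6671 − 0.2725) + 3.36 × 0.2725 = 3.194 + 0.9155 = 4.109 mg/L.
DO = C_s − D = 8.92 − 4.109 = 4.811 mg/L.

DO ≈ 4.81 mg/L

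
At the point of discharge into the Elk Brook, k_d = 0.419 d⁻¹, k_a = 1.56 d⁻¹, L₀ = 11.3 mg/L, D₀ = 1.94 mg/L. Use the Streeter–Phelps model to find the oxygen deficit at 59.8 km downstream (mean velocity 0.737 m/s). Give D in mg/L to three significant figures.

D ≈ 2.29 mg/L

Travel time t = x/v = 59.8 km / (0.737 m/s) = 59800 m / 0.737 m/s = 81140 s = 0.9391 d.
k_d L₀/(k_a−k_d) = 0.419×11.3/(1.56−0.419) = 4.735/1.141 = 4.150 mg/L.
e^(−k_d t) = e^(−0.419×0.9391) = 0.6747; e^(−k_a t) = e^(−1.56×0.9391) = 0.2311.
D = 4.150 × (0.6747 − 0.2311) + 1.94 × 0.2311 = 1.841 + 0.4483 = 2.289 mg/L.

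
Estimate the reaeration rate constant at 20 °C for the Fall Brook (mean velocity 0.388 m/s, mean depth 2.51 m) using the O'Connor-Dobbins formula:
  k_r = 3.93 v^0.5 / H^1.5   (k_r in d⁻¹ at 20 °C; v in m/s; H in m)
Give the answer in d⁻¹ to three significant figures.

k_r = 3.93 × 0.388^0.5 / 2.51^1.5 = 3.93 × 0.6229 / 3.977 = 0.6156 d⁻¹.

k_r ≈ 0.616 d⁻¹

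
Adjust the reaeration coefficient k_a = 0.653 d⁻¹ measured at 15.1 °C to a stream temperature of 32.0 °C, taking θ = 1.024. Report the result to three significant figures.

k_a ≈ 0.975 d⁻¹

k_a(T₂) = k_a(T₁) · θ^(T₂−T₁) = 0.653 × 1.024^(32.0−15.1)
= 0.653 × 1.024^16.9 = 0.653 × 1.493 = 0.9750 d⁻¹.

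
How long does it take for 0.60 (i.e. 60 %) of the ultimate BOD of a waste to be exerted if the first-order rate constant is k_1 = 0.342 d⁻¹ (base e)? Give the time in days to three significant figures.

t ≈ 2.68 d

y/L₀ = 1 − e^(−k_1 t) = 0.60 ⇒ e^(−k_1 t) = 0.400
t = −ln(0.400) / 0.342 = 0.9163 / 0.342 = 2.679 d.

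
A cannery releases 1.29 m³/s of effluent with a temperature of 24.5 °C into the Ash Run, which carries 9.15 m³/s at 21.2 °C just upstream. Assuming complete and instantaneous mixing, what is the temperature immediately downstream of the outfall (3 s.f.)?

Flow-weighted mixing: C = (Q_r C_r + Q_w C_w)/(Q_r + Q_w)
= (9.15×21.2 + 1.29×24.5)/(9.15 + 1.29) = 225.6/10.44 = 21.61 °C.

21.6 °C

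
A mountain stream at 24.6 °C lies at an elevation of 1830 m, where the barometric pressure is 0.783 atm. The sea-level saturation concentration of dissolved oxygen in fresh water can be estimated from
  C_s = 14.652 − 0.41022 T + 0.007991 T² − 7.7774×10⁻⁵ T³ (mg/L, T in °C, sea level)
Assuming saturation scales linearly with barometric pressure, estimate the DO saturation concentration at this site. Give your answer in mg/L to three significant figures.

C_s ≈ 6.45 mg/L

At sea level: C_s = 14.652 − 0.41022×24.6 + 0.007991×24.6² − 7.7774×10⁻⁵×24.6³ = 8.239 mg/L.
Pressure correction: C_s' = 8.239 × 0.783 = 6.451 mg/L.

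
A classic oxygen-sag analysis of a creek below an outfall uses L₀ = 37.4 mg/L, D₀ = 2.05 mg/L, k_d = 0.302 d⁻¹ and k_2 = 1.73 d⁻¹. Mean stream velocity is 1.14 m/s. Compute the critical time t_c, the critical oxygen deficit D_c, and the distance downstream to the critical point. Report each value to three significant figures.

With k_2/k_d = 5.728 and 1 − D₀(k_2−k_d)/(k_d L₀) = 0.7408,
t_c = ln(5.728 × 0.7408) / (1.73 − 0.302) = ln(4.244) / 1.428 = 1.445/1.428 = 1.012 d.
D_c = (k_d/k_2) L₀ e^(−k_d t_c) = (0.302/1.73) × 37.4 × e^(−0.302×1.012) = 0.1746 × 37.4 × 0.7366 = 4.809 mg/L.
x_c = v t_c = 1.14 m/s × 1.012 d × 86400 s/d = 99700 m ≈ 99.7 km.

t_c ≈ 1.01 d; D_c ≈ 4.81 mg/L; x_c ≈ 99.7 km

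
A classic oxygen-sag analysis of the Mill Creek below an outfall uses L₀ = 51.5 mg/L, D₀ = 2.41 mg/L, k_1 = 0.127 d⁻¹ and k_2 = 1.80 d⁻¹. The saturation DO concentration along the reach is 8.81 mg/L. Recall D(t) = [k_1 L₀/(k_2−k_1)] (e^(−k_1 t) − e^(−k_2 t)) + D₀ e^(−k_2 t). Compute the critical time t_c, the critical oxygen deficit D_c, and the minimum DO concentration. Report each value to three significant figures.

With k_2/k_1 = 14.17 and 1 − D₀(k_2−k_1)/(k_1 L₀) = 0.3835,
t_c = ln(14.17 × 0.3835) / (1.80 − 0.127) = ln(5.436) / 1.673 = 1.693/1.673 = 1.012 d.
L(t_c) = L₀ e^(−k_1 t_c) = 51.5 × 0.8794 = 45.29 mg/L, and at the critical point k_2 D_c = k_1 L, so D_c = (0.127/1.80) × 45.29 = 3.195 mg/L.
Minimum DO = C_s − D_c = 8.81 − 3.195 = 5.615 mg/L.

t_c ≈ 1.01 d; D_c ≈ 3.20 mg/L; min DO ≈ 5.61 mg/L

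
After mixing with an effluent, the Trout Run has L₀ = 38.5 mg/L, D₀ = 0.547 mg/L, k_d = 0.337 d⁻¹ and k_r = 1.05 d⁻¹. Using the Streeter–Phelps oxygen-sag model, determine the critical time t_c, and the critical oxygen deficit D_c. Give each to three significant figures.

t_c ≈ 1.55 d; D_c ≈ 7.33 mg/L

t_c = [1/(k_r−k_d)] ln[(k_r/k_d)(1 − D₀(k_r−k_d)/(k_d L₀))]
= [1/(1.05−0.337)] ln[(1.05/0.337)(1 − 0.547×0.7130/(0.337×38.5))]
= (1/0.7130) ln[3.116 × 0.9699] = 1.403 × ln(3.022) = 1.403 × 1.106 = 1.551 d.
D_c = (k_d/k_r) L₀ e^(−k_d t_c) = (0.337/1.05) × 38.5 × e^(−0.337×1.551) = 0.3210 × 38.5 × 0.5929 = 7.326 mg/L.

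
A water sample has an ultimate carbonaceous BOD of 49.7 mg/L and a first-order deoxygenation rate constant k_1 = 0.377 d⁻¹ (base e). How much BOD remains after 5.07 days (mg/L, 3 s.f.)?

L_t = L₀ e^(−k_1 t) = 49.7 × e^(−0.377×5.07) = 49.7 × 0.1479 = 7.349 mg/L.

L ≈ 7.35 mg/L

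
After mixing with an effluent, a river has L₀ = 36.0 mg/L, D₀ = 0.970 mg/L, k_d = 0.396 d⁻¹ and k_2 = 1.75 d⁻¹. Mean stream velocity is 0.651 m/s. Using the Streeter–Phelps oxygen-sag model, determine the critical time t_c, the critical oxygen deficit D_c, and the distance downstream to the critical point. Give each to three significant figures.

At the critical point dD/dt = 0, so k_d L₀ e^(−k_d t) = k_2 D. Substituting D(t) from the Streeter–Phelps equation and solving for t gives
t_c = ln[(k_2/k_d)(1 − D₀(k_2−k_d)/(k_d L₀))] / (k_2−k_d).
Here k_2−k_d = 1.354 d⁻¹ and 1 − D₀(k_2−k_d)/(k_d L₀) = 1 − 0.970×1.354/(0.396×36.0) = 0.9079, so
t_c = ln(4.419 × 0.9079) / 1.354 = 1.389 / 1.354 = 1.026 d.
L(t_c) = L₀ e^(−k_d t_c) = 36.0 × 0.6661 = 23.98 mg/L, and at the critical point k_2 D_c = k_d L, so D_c = (0.396/1.75) × 23.98 = 5.426 mg/L.
x_c = v t_c = 0.651 m/s × 1.026 d × 86400 s/d = 57710 m ≈ 57.7 km.

t_c ≈ 1.03 d; D_c ≈ 5.43 mg/L; x_c ≈ 57.7 km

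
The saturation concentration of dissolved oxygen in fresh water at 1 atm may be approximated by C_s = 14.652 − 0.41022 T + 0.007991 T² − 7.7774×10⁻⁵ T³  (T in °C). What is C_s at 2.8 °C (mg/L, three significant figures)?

C_s ≈ 13.6 mg/L

C_s = 14.652 − 0.41022×2.8 + 0.007991×2.8² − 7.7774×10⁻⁵×2.8³ = 13.56 mg/L.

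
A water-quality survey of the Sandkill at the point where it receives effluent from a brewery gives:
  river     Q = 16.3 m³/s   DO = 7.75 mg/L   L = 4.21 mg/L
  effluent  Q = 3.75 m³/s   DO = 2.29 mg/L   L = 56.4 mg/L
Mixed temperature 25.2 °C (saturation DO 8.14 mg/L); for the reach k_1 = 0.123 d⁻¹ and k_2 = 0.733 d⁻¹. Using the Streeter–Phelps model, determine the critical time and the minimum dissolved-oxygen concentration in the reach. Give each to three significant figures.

t_c ≈ 1.79 d; minimum DO ≈ 6.26 mg/L

Mixed DO = (16.3×7.75 + 3.75×2.29)/(16.3+3.75) = 134.9/20.05 = 6.729 mg/L.
Mixed L₀ = (16.3×4.21 + 3.75×56.4)/(20.05) = 280.1/20.05 = 13.97 mg/L.
Initial deficit D₀ = C_s − DO₀ = 8.14 − 6.729 = 1.411 mg/L.
t_c = (1/0.6100) ln[(0.733/0.123)(1 − 1.411×0.6100/(0.123×13.97))] = 1.639 × ln(2.974) = 1.787 d.
D_c = (0.123/0.733) × 13.97 × e^(−0.123×1.787) = 0.1678 × 13.97 × 0.8027 = 1.882 mg/L.
Minimum DO = 8.14 − 1.882 = 6.258 mg/L.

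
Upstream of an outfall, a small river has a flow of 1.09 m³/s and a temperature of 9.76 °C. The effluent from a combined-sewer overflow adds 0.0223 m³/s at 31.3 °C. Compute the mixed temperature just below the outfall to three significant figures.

10.2 °C

Flow-weighted mixing: C = (Q_r C_r + Q_w C_w)/(Q_r + Q_w)
= (1.09×9.76 + 0.0223×31.3)/(1.09 + 0.0223) = 11.34/1.112 = 10.19 °C.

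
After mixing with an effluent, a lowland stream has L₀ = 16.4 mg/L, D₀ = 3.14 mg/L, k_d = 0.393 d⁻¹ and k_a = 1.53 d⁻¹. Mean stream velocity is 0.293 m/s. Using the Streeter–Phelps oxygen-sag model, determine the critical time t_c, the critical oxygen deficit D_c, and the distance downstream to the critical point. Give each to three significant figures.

At the critical point dD/dt = 0, so k_d L₀ e^(−k_d t) = k_a D. Substituting D(t) from the Streeter–Phelps equation and solving for t gives
t_c = ln[(k_a/k_d)(1 − D₀(k_a−k_d)/(k_d L₀))] / (k_a−k_d).
Here k_a−k_d = 1.137 d⁻¹ and 1 − D₀(k_a−k_d)/(k_d L₀) = 1 − 3.14×1.137/(0.393×16.4) = 0.4461, so
t_c = ln(3.893 × 0.4461) / 1.137 = 0.5519 / 1.137 = 0.4854 d.
L(t_c) = L₀ e^(−k_d t_c) = 16.4 × 0.8263 = 13.55 mg/L, and at the critical point k_a D_c = k_d L, so D_c = (0.393/1.53) × 13.55 = 3.481 mg/L.
x_c = v t_c = 0.293 m/s × 0.4854 d × 86400 s/d = 12290 m ≈ 12.3 km.

t_c ≈ 0.485 d; D_c ≈ 3.48 mg/L; x_c ≈ 12.3 km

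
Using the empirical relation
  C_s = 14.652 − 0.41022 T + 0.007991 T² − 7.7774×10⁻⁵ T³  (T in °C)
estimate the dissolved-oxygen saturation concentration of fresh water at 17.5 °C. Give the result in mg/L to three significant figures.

C_s ≈ 9.50 mg/L

C_s = 14.652 − 0.41022×17.5 + 0.007991×17.5² − 7.7774×10⁻⁵×17.5³ = 9.504 mg/L.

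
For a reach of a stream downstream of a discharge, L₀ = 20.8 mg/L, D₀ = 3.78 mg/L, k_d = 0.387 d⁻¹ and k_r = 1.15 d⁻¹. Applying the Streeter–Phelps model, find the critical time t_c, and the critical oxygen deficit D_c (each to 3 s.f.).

t_c ≈ 0.846 d; D_c ≈ 5.05 mg/L

With k_r/k_d = 2.972 and 1 − D₀(k_r−k_d)/(k_d L₀) = 0.6417,
t_c = ln(2.972 × 0.6417) / (1.15 − 0.387) = ln(1.907) / 0.7630 = 0.6455/0.7630 = 0.8460 d.
D_c = (k_d/k_r) L₀ e^(−k_d t_c) = (0.387/1.15) × 20.8 × e^(−0.387×0.8460) = 0.3365 × 20.8 × 0.7208 = 5.045 mg/L.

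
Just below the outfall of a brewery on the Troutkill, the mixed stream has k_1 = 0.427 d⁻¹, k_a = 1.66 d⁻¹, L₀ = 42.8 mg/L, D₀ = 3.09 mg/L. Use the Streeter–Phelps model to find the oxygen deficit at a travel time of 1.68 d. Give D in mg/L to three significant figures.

k_1 L₀/(k_a−k_1) = 0.427×42.8/(1.66−0.427) = 18.28/1.233 = 14.82 mg/L.
e^(−k_1 t) = e^(−0.427×1.680) = 0.4880; e^(−k_a t) = e^(−1.66×1.680) = 0.06149.
D = 14.82 × (0.4880 − 0.06149) + 3.09 × 0.06149 = 6.322 + 0.1900 = 6.512 mg/L.

D ≈ 6.51 mg/L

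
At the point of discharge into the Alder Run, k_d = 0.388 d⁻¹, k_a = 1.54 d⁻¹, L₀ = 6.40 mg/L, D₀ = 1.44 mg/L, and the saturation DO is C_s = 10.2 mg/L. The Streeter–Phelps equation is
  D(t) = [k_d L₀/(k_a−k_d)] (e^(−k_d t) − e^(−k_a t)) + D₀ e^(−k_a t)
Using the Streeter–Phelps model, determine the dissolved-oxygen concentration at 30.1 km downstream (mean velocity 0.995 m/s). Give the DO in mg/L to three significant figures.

DO ≈ 8.74 mg/L

Travel time t = x/v = 30.1 km / (0.995 m/s) = 30100 m / 0.995 m/s = 30250 s = 0.3501 d.
k_d L₀/(k_a−k_d) = 0.388×6.40/(1.54−0.388) = 2.483/1.152 = 2.156 mg/L.
e^(−k_d t) = e^(−0.388×0.3501) = 0.8730; e^(−k_a t) = e^(−1.54×0.3501) = 0.5832.
D = 2.156 × (0.8730 − 0.5832) + 1.44 × 0.5832 = 0.6246 + 0.8398 = 1.464 mg/L.
DO = C_s − D = 10.2 − 1.464 = 8.736 mg/L.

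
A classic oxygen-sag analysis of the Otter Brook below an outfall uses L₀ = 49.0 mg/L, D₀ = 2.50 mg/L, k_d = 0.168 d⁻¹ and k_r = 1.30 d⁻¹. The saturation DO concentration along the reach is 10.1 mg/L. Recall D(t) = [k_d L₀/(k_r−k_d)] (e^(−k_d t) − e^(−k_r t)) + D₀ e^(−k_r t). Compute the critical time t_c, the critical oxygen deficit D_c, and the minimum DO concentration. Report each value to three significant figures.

t_c ≈ 1.44 d; D_c ≈ 4.98 mg/L; min DO ≈ 5.12 mg/L

t_c = [1/(k_r−k_d)] ln[(k_r/k_d)(1 − D₀(k_r−k_d)/(k_d L₀))]
= [1/(1.30−0.168)] ln[(1.30/0.168)(1 − 2.50×1.132/(0.168×49.0))]
= (1/1.132) ln[7.738 × 0.6562] = 0.8834 × ln(5.078) = 0.8834 × 1.625 = 1.435 d.
L(t_c) = L₀ e^(−k_d t_c) = 49.0 × 0.7857 = 38.50 mg/L, and at the critical point k_r D_c = k_d L, so D_c = (0.168/1.30) × 38.50 = 4.975 mg/L.
Minimum DO = C_s − D_c = 10.1 − 4.975 = 5.125 mg/L.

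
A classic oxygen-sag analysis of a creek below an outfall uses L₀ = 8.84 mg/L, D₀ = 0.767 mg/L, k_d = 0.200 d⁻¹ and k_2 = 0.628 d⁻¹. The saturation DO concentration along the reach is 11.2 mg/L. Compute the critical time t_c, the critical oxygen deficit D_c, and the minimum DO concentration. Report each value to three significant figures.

t_c ≈ 2.19 d; D_c ≈ 1.82 mg/L; min DO ≈ 9.38 mg/L

t_c = [1/(k_2−k_d)] ln[(k_2/k_d)(1 − D₀(k_2−k_d)/(k_d L₀))]
= [1/(0.628−0.200)] ln[(0.628/0.200)(1 − 0.767×0.4280/(0.200×8.84))]
= (1/0.4280) ln[3.140 × 0.8143] = 2.336 × ln(2.557) = 2.336 × 0.9388 = 2.194 d.
D_c = (k_d/k_2) L₀ e^(−k_d t_c) = (0.200/0.628) × 8.84 × e^(−0.200×2.194) = 0.3185 × 8.84 × 0.6449 = 1.815 mg/L.
Minimum DO = C_s − D_c = 11.2 − 1.815 = 9.385 mg/L.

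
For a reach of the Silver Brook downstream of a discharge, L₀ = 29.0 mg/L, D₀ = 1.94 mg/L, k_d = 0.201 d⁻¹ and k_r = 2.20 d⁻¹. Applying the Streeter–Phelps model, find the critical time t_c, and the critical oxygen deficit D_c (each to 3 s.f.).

t_c ≈ 0.650 d; D_c ≈ 2.33 mg/L

With k_r/k_d = 10.95 and 1 − D₀(k_r−k_d)/(k_d L₀) = 0.3347,
t_c = ln(10.95 × 0.3347) / (2.20 − 0.201) = ln(3.663) / 1.999 = 1.298/1.999 = 0.6495 d.
D_c = (k_d/k_r) L₀ e^(−k_d t_c) = (0.201/2.20) × 29.0 × e^(−0.201×0.6495) = 0.09136 × 29.0 × 0.8776 = 2.325 mg/L.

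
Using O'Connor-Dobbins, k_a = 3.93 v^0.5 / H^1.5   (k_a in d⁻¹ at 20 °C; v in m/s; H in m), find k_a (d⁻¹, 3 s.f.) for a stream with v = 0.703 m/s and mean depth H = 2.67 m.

k_a ≈ 0.755 d⁻¹

k_a = 3.93 × 0.703^0.5 / 2.67^1.5 = 3.93 × 0.8385 / 4.363 = 0.7553 d⁻¹.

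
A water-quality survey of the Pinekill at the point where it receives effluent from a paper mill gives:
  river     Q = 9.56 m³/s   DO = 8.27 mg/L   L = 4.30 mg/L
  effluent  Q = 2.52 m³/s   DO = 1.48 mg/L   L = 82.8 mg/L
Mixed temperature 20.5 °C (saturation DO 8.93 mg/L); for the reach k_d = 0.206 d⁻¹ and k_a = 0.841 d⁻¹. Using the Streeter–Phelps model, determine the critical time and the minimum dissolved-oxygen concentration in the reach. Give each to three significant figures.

Mixed DO = (9.56×8.27 + 2.52×1.48)/(9.56+2.52) = 82.79/12.08 = 6.854 mg/L.
Mixed L₀ = (9.56×4.30 + 2.52×82.8)/(12.08) = 249.8/12.08 = 20.68 mg/L.
Initial deficit D₀ = C_s − DO₀ = 8.93 − 6.854 = 2.076 mg/L.
t_c = (1/0.6350) ln[(0.841/0.206)(1 − 2.076×0.6350/(0.206×20.68))] = 1.575 × ln(2.819) = 1.632 d.
D_c = (0.206/0.841) × 20.68 × e^(−0.206×1.632) = 0.2449 × 20.68 × 0.7145 = 3.619 mg/L.
Minimum DO = 8.93 − 3.619 = 5.311 mg/L.

t_c ≈ 1.63 d; minimum DO ≈ 5.31 mg/L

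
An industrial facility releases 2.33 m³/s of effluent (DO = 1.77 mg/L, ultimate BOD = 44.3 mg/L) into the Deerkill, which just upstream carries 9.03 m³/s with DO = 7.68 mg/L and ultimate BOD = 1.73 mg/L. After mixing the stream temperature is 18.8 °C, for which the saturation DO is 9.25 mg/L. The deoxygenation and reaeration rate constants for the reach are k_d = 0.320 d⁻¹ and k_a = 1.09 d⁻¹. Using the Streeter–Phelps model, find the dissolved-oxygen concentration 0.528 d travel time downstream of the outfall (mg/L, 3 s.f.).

DO ≈ 6.46 mg/L

Mixed DO = (9.03×7.68 + 2.33×1.77)/(9.03+2.33) = 73.47/11.36 = 6.468 mg/L.
Mixed L₀ = (9.03×1.73 + 2.33×44.3)/(11.36) = 118.8/11.36 = 10.46 mg/L.
Initial deficit D₀ = C_s − DO₀ = 9.25 − 6.468 = 2.782 mg/L.
D(0.528) = [0.320×10.46/(1.09−0.320)](e^(−0.320×0.528) − e^(−1.09×0.528)) + 2.782 e^(−1.09×0.528)
= 4.348 × (0.8445 − 0.5624) + 2.782 × 0.5624 = 2.791 mg/L.
DO = 9.25 − 2.791 = 6.459 mg/L.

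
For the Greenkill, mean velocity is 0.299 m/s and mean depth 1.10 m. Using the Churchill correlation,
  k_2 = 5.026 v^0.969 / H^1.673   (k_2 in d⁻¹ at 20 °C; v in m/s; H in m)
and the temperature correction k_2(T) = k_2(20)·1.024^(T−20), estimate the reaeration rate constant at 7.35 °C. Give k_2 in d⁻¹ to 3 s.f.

k_2(20) = 5.026 × 0.299^0.969 / 1.10^1.673 = 5.026 × 0.3104 / 1.173 = 1.330 d⁻¹.
k_2(7.35) = 1.330 × 1.024^(7.35−20) = 1.330 × 0.7408 = 0.9854 d⁻¹.

k_2 ≈ 0.985 d⁻¹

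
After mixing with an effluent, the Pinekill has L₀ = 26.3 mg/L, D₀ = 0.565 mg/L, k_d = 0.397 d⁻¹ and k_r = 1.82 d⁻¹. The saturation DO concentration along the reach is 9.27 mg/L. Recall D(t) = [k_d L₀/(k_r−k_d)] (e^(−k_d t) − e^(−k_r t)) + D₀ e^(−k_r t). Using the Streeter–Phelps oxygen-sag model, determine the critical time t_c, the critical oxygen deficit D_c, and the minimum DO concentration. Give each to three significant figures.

At the critical point dD/dt = 0, so k_d L₀ e^(−k_d t) = k_r D. Substituting D(t) from the Streeter–Phelps equation and solving for t gives
t_c = ln[(k_r/k_d)(1 − D₀(k_r−k_d)/(k_d L₀))] / (k_r−k_d).
Here k_r−k_d = 1.423 d⁻¹ and 1 − D₀(k_r−k_d)/(k_d L₀) = 1 − 0.565×1.423/(0.397×26.3) = 0.9230, so
t_c = ln(4.584 × 0.9230) / 1.423 = 1.443 / 1.423 = 1.014 d.
D_c = (k_d/k_r) L₀ e^(−k_d t_c) = (0.397/1.82) × 26.3 × e^(−0.397×1.014) = 0.2181 × 26.3 × 0.6687 = 3.836 mg/L.
Minimum DO = C_s − D_c = 9.27 − 3.836 = 5.434 mg/L.

t_c ≈ 1.01 d; D_c ≈ 3.84 mg/L; min DO ≈ 5.43 mg/L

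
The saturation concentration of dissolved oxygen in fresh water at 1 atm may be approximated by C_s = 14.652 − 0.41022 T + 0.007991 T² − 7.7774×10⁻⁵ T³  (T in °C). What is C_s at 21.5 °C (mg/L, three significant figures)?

C_s ≈ 8.75 mg/L

C_s = 14.652 − 0.41022×21.5 + 0.007991×21.5² − 7.7774×10⁻⁵×21.5³ = 8.753 mg/L.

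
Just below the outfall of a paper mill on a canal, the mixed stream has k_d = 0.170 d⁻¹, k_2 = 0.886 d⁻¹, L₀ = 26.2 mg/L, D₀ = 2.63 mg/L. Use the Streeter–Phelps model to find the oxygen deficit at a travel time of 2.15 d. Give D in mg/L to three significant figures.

D ≈ 3.78 mg/L

k_d L₀/(k_2−k_d) = 0.170×26.2/(0.886−0.170) = 4.454/0.7160 = 6.221 mg/L.
e^(−k_d t) = e^(−0.170×2.150) = 0.6938; e^(−k_2 t) = e^(−0.886×2.150) = 0.1488.
D = 6.221 × (0.6938 − 0.1488) + 2.63 × 0.1488 = 3.390 + 0.3914 = 3.782 mg/L.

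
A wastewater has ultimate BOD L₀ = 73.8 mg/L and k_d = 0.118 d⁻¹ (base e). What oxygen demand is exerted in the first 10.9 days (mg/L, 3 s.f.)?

y ≈ 53.4 mg/L

y_t = L₀(1 − e^(−k_d t)) = 73.8 × (1 − e^(−0.118×10.9))
= 73.8 × (1 − 0.2763) = 73.8 × 0.7237 = 53.41 mg/L.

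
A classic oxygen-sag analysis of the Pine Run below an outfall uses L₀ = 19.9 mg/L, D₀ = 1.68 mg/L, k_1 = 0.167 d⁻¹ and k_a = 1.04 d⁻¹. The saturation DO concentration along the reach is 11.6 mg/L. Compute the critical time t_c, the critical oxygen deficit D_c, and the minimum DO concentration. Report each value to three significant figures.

t_c ≈ 1.43 d; D_c ≈ 2.52 mg/L; min DO ≈ 9.08 mg/L

With k_a/k_1 = 6.228 and 1 − D₀(k_a−k_1)/(k_1 L₀) = 0.5587,
t_c = ln(6.228 × 0.5587) / (1.04 − 0.167) = ln(3.479) / 0.8730 = 1.247/0.8730 = 1.428 d.
D_c = (k_1/k_a) L₀ e^(−k_1 t_c) = (0.167/1.04) × 19.9 × e^(−0.167×1.428) = 0.1606 × 19.9 × 0.7878 = 2.517 mg/L.
Minimum DO = C_s − D_c = 11.6 − 2.517 = 9.083 mg/L.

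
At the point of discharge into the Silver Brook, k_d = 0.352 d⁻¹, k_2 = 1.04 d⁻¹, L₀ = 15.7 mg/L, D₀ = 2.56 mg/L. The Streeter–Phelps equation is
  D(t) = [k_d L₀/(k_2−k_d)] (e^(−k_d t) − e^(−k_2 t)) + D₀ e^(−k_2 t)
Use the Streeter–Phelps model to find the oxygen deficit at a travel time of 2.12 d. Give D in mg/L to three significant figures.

k_d L₀/(k_2−k_d) = 0.352×15.7/(1.04−0.352) = 5.526/0.6880 = 8.033 mg/L.
e^(−k_d t) = e^(−0.352×2.120) = 0.4741; e^(−k_2 t) = e^(−1.04×2.120) = 0.1103.
D = 8.033 × (0.4741 − 0.1103) + 2.56 × 0.1103 = 2.923 + 0.2823 = 3.205 mg/L.

D ≈ 3.21 mg/L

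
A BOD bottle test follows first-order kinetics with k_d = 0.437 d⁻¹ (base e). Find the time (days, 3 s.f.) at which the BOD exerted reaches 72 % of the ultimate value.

t ≈ 2.91 d

y/L₀ = 1 − e^(−k_d t) = 0.72 ⇒ e^(−k_d t) = 0.280
t = −ln(0.280) / 0.437 = 1.273 / 0.437 = 2.913 d.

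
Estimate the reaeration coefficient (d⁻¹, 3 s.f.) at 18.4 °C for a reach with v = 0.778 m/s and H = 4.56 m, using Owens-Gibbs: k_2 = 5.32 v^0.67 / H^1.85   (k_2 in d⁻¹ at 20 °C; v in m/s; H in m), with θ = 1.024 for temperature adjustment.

k_2(20) = 5.32 × 0.778^0.67 / 4.56^1.85 = 5.32 × 0.8452 / 16.56 = 0.2715 d⁻¹.
k_2(18.4) = 0.2715 × 1.024^(18.4−20) = 0.2715 × 0.9628 = 0.2614 d⁻¹.

k_2 ≈ 0.261 d⁻¹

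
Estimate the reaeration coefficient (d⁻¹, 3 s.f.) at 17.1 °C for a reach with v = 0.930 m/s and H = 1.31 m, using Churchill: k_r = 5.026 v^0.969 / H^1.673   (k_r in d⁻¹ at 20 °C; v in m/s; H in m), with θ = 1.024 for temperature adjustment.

k_r(20) = 5.026 × 0.930^0.969 / 1.31^1.673 = 5.026 × 0.9321 / 1.571 = 2.982 d⁻¹.
k_r(17.1) = 2.982 × 1.024^(17.1−20) = 2.982 × 0.9335 = 2.784 d⁻¹.

k_r ≈ 2.78 d⁻¹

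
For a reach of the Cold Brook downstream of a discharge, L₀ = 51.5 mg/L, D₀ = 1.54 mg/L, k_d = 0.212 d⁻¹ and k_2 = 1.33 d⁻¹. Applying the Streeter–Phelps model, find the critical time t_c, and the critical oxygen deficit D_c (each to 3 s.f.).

With k_2/k_d = 6.274 and 1 − D₀(k_2−k_d)/(k_d L₀) = 0.8423,
t_c = ln(6.274 × 0.8423) / (1.33 − 0.212) = ln(5.284) / 1.118 = 1.665/1.118 = 1.489 d.
D_c = (k_d/k_2) L₀ e^(−k_d t_c) = (0.212/1.33) × 51.5 × e^(−0.212×1.489) = 0.1594 × 51.5 × 0.7293 = 5.987 mg/L.

t_c ≈ 1.49 d; D_c ≈ 5.99 mg/L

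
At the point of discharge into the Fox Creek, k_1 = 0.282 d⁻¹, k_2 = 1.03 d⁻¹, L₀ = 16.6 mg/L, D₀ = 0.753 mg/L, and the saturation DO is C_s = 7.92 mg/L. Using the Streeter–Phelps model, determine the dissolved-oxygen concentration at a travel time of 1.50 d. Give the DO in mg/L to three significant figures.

DO ≈ 4.99 mg/L

k_1 L₀/(k_2−k_1) = 0.282×16.6/(1.03−0.282) = 4.681/0.7480 = 6.258 mg/L.
e^(−k_1 t) = e^(−0.282×1.500) = 0.6551; e^(−k_2 t) = e^(−1.03×1.500) = 0.2133.
D = 6.258 × (0.6551 − 0.2133) + 0.753 × 0.2133 = 2.765 + 0.1606 = 2.925 mg/L.
DO = C_s − D = 7.92 − 2.925 = 4.995 mg/L.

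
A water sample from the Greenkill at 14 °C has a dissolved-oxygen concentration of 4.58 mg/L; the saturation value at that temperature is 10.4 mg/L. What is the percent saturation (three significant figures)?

% saturation = C/C_s × 100 = 4.58/10.4 × 100 = 44.0 %.

44.0 % saturation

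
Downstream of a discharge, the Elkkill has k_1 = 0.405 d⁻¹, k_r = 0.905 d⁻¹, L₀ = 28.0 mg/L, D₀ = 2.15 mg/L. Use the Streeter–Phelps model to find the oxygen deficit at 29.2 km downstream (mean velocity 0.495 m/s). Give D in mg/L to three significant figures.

D ≈ 6.13 mg/L

Travel time t = x/v = 29.2 km / (0.495 m/s) = 29200 m / 0.495 m/s = 58990 s = 0.6828 d.
k_1 L₀/(k_r−k_1) = 0.405×28.0/(0.905−0.405) = 11.34/0.5000 = 22.68 mg/L.
e^(−k_1 t) = e^(−0.405×0.6828) = 0.7584; e^(−k_r t) = e^(−0.905×0.6828) = 0.5391.
D = 22.68 × (0.7584 − 0.5391) + 2.15 × 0.5391 = 4.975 + 1.159 = 6.134 mg/L.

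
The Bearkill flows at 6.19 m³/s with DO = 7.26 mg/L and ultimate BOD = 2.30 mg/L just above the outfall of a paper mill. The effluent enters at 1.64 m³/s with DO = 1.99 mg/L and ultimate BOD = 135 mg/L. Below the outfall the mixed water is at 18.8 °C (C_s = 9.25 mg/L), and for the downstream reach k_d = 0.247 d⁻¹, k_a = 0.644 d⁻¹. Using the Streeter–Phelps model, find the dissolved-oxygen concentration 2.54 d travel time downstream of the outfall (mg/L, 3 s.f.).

DO ≈ 2.30 mg/L

Mixed DO = (6.19×7.26 + 1.64×1.99)/(6.19+1.64) = 48.20/7.830 = 6.156 mg/L.
Mixed L₀ = (6.19×2.30 + 1.64×135)/(7.830) = 235.6/7.830 = 30.09 mg/L.
Initial deficit D₀ = C_s − DO₀ = 9.25 − 6.156 = 3.094 mg/L.
D(2.54) = [0.247×30.09/(0.644−0.247)](e^(−0.247×2.54) − e^(−0.644×2.54)) + 3.094 e^(−0.644×2.54)
= 18.72 × (0.5340 − 0.1948) + 3.094 × 0.1948 = 6.953 mg/L.
DO = 9.25 − 6.953 = 2.297 mg/L.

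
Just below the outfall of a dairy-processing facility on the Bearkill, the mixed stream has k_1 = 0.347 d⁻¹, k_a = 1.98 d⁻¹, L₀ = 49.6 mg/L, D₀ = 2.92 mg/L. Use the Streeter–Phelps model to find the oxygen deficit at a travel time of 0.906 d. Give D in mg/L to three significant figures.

D ≈ 6.43 mg/L

k_1 L₀/(k_a−k_1) = 0.347×49.6/(1.98−0.347) = 17.21/1.633 = 10.54 mg/L.
e^(−k_1 t) = e^(−0.347×0.9060) = 0.7302; e^(−k_a t) = e^(−1.98×0.9060) = 0.1663.
D = 10.54 × (0.7302 − 0.1663) + 2.92 × 0.1663 = 5.944 + 0.4856 = 6.429 mg/L.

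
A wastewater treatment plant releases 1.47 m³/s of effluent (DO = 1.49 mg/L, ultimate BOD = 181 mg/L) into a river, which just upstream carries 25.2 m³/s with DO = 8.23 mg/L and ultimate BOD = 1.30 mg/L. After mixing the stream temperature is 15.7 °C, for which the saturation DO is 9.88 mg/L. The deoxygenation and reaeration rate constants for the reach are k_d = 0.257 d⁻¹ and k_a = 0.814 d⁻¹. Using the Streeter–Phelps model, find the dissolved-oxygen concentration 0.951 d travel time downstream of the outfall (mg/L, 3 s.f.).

Mixed DO = (25.2×8.23 + 1.47×1.49)/(25.2+1.47) = 209.6/26.67 = 7.859 mg/L.
Mixed L₀ = (25.2×1.30 + 1.47×181)/(26.67) = 298.8/26.67 = 11.20 mg/L.
Initial deficit D₀ = C_s − DO₀ = 9.88 − 7.859 = 2.021 mg/L.
D(0.951) = [0.257×11.20/(0.814−0.257)](e^(−0.257×0.951) − e^(−0.814×0.951)) + 2.021 e^(−0.814×0.951)
= 5.170 × (0.7832 − 0.4611) + 2.021 × 0.4611 = 2.597 mg/L.
DO = 9.88 − 2.597 = 7.283 mg/L.

DO ≈ 7.28 mg/L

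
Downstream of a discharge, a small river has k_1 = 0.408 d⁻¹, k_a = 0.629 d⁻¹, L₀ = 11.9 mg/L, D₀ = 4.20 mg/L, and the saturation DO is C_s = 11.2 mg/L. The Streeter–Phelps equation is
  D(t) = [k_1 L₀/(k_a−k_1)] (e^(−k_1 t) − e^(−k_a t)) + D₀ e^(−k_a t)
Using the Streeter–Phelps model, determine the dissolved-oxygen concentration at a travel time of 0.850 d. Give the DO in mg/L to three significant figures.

k_1 L₀/(k_a−k_1) = 0.408×11.9/(0.629−0.408) = 4.855/0.2210 = 21.97 mg/L.
e^(−k_1 t) = e^(−0.408×0.8500) = 0.7069; e^(−k_a t) = e^(−0.629×0.8500) = 0.5859.
D = 21.97 × (0.7069 − 0.5859) + 4.20 × 0.5859 = 2.660 + 2.461 = 5.121 mg/L.
DO = C_s − D = 11.2 − 5.121 = 6.079 mg/L.

DO ≈ 6.08 mg/L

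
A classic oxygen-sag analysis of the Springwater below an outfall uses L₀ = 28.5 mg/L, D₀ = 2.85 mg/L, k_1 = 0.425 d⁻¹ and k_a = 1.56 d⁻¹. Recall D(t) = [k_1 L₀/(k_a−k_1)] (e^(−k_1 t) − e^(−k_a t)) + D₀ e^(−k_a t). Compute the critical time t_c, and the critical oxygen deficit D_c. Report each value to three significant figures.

t_c ≈ 0.872 d; D_c ≈ 5.36 mg/L

t_c = [1/(k_a−k_1)] ln[(k_a/k_1)(1 − D₀(k_a−k_1)/(k_1 L₀))]
= [1/(1.56−0.425)] ln[(1.56/0.425)(1 − 2.85×1.135/(0.425×28.5))]
= (1/1.135) ln[3.671 × 0.7329] = 0.8811 × ln(2.690) = 0.8811 × 0.9897 = 0.8719 d.
D_c = (k_1/k_a) L₀ e^(−k_1 t_c) = (0.425/1.56) × 28.5 × e^(−0.425×0.8719) = 0.2724 × 28.5 × 0.6903 = 5.360 mg/L.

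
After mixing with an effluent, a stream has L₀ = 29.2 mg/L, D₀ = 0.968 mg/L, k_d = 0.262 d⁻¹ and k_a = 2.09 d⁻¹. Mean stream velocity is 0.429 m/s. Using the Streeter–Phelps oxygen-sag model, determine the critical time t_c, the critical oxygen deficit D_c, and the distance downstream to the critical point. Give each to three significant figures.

t_c ≈ 0.992 d; D_c ≈ 2.82 mg/L; x_c ≈ 36.8 km

t_c = [1/(k_a−k_d)] ln[(k_a/k_d)(1 − D₀(k_a−k_d)/(k_d L₀))]
= [1/(2.09−0.262)] ln[(2.09/0.262)(1 − 0.968×1.828/(0.262×29.2))]
= (1/1.828) ln[7.977 × 0.7687] = 0.5470 × ln(6.132) = 0.5470 × 1.814 = 0.9921 d.
L(t_c) = L₀ e^(−k_d t_c) = 29.2 × 0.7711 = 22.52 mg/L, and at the critical point k_a D_c = k_d L, so D_c = (0.262/2.09) × 22.52 = 2.823 mg/L.
x_c = v t_c = 0.429 m/s × 0.9921 d × 86400 s/d = 36770 m ≈ 36.8 km.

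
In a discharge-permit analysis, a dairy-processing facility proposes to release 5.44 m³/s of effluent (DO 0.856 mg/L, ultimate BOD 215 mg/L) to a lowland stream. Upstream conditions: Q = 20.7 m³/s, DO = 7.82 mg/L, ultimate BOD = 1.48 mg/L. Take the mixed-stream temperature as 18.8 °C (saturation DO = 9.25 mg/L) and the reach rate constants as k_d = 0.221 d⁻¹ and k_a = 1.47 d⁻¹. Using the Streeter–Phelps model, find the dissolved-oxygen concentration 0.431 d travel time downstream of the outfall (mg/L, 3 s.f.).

DO ≈ 4.65 mg/L

Mixed DO = (20.7×7.82 + 5.44×0.856)/(20.7+5.44) = 166.5/26.14 = 6.371 mg/L.
Mixed L₀ = (20.7×1.48 + 5.44×215)/(26.14) = 1200/26.14 = 45.92 mg/L.
Initial deficit D₀ = C_s − DO₀ = 9.25 − 6.371 = 2.879 mg/L.
D(0.431) = [0.221×45.92/(1.47−0.221)](e^(−0.221×0.431) − e^(−1.47×0.431)) + 2.879 e^(−1.47×0.431)
= 8.124 × (0.9091 − 0.5307) + 2.879 × 0.5307 = 4.603 mg/L.
DO = 9.25 − 4.603 = 4.647 mg/L.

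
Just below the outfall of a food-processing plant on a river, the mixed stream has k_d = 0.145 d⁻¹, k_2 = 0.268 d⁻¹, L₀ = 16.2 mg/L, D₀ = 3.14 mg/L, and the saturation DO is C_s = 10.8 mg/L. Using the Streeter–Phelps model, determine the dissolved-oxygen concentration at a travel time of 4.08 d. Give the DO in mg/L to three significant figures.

k_d L₀/(k_2−k_d) = 0.145×16.2/(0.268−0.145) = 2.349/0.1230 = 19.10 mg/L.
e^(−k_d t) = e^(−0.145×4.080) = 0.5534; e^(−k_2 t) = e^(−0.268×4.080) = 0.3351.
D = 19.10 × (0.5534 − 0.3351) + 3.14 × 0.3351 = 4.171 + 1.052 = 5.223 mg/L.
DO = C_s − D = 10.8 − 5.223 = 5.577 mg/L.

DO ≈ 5.58 mg/L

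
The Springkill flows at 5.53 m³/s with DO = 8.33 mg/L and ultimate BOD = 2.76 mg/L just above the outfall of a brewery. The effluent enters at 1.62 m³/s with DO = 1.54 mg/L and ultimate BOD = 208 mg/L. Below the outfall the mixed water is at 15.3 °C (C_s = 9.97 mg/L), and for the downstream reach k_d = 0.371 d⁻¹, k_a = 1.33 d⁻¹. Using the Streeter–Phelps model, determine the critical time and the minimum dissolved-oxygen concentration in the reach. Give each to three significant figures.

Mixed DO = (5.53×8.33 + 1.62×1.54)/(5.53+1.62) = 48.56/7.150 = 6.792 mg/L.
Mixed L₀ = (5.53×2.76 + 1.62×208)/(7.150) = 352.2/7.150 = 49.26 mg/L.
Initial deficit D₀ = C_s − DO₀ = 9.97 − 6.792 = 3.178 mg/L.
t_c = (1/0.9590) ln[(1.33/0.371)(1 − 3.178×0.9590/(0.371×49.26))] = 1.043 × ln(2.987) = 1.141 d.
D_c = (0.371/1.33) × 49.26 × e^(−0.371×1.141) = 0.2789 × 49.26 × 0.6549 = 8.999 mg/L.
Minimum DO = 9.97 − 8.999 = 0.9712 mg/L.

t_c ≈ 1.14 d; minimum DO ≈ 0.971 mg/L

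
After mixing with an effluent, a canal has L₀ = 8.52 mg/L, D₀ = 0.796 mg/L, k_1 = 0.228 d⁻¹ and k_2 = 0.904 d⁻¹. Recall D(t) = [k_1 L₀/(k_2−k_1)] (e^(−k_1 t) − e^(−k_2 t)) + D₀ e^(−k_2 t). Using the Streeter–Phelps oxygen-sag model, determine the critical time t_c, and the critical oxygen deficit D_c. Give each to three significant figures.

t_c ≈ 1.56 d; D_c ≈ 1.51 mg/L

With k_2/k_1 = 3.965 and 1 − D₀(k_2−k_1)/(k_1 L₀) = 0.7230,
t_c = ln(3.965 × 0.7230) / (0.904 − 0.228) = ln(2.867) / 0.6760 = 1.053/0.6760 = 1.558 d.
D_c = (k_1/k_2) L₀ e^(−k_1 t_c) = (0.228/0.904) × 8.52 × e^(−0.228×1.558) = 0.2522 × 8.52 × 0.7010 = 1.506 mg/L.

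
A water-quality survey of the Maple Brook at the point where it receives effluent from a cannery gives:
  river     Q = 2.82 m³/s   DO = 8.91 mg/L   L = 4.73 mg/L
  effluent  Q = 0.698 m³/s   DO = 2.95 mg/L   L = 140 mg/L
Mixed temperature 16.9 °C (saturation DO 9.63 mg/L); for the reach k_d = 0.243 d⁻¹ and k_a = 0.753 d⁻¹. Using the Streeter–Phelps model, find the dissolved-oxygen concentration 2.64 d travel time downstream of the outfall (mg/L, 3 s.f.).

Mixed DO = (2.82×8.91 + 0.698×2.95)/(2.82+0.698) = 27.19/3.518 = 7.727 mg/L.
Mixed L₀ = (2.82×4.73 + 0.698×140)/(3.518) = 111.1/3.518 = 31.57 mg/L.
Initial deficit D₀ = C_s − DO₀ = 9.63 − 7.727 = 1.903 mg/L.
D(2.64) = [0.243×31.57/(0.753−0.243)](e^(−0.243×2.64) − e^(−0.753×2.64)) + 1.903 e^(−0.753×2.64)
= 15.04 × (0.5265 − 0.1370) + 1.903 × 0.1370 = 6.119 mg/L.
DO = 9.63 − 6.119 = 3.511 mg/L.

DO ≈ 3.51 mg/L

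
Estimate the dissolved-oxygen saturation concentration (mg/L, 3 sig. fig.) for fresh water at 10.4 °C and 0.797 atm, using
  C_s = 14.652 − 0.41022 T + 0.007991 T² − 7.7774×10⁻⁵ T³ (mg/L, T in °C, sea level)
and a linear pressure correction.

C_s ≈ 8.90 mg/L

At sea level: C_s = 14.652 − 0.41022×10.4 + 0.007991×10.4² − 7.7774×10⁻⁵×10.4³ = 11.16 mg/L.
Pressure correction: C_s' = 11.16 × 0.797 = 8.897 mg/L.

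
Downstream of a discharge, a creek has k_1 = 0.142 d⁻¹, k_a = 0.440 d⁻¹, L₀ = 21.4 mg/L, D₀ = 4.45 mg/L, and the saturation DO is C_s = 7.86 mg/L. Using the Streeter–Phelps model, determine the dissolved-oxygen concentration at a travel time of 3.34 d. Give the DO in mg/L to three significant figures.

k_1 L₀/(k_a−k_1) = 0.142×21.4/(0.440−0.142) = 3.039/0.2980 = 10.20 mg/L.
e^(−k_1 t) = e^(−0.142×3.340) = 0.6223; e^(−k_a t) = e^(−0.440×3.340) = 0.2300.
D = 10.20 × (0.6223 − 0.2300) + 4.45 × 0.2300 = 4.001 + 1.024 = 5.024 mg/L.
DO = C_s − D = 7.86 − 5.024 = 2.836 mg/L.

DO ≈ 2.84 mg/L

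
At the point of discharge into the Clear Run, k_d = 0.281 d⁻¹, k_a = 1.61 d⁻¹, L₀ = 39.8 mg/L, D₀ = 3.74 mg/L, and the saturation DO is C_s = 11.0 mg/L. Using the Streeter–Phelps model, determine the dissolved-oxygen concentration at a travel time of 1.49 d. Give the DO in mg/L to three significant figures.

DO ≈ 5.89 mg/L

k_d L₀/(k_a−k_d) = 0.281×39.8/(1.61−0.281) = 11.18/1.329 = 8.415 mg/L.
e^(−k_d t) = e^(−0.281×1.490) = 0.6579; e^(−k_a t) = e^(−1.61×1.490) = 0.09082.
D = 8.415 × (0.6579 − 0.09082) + 3.74 × 0.09082 = 4.772 + 0.3397 = 5.112 mg/L.
DO = C_s − D = 11.0 − 5.112 = 5.888 mg/L.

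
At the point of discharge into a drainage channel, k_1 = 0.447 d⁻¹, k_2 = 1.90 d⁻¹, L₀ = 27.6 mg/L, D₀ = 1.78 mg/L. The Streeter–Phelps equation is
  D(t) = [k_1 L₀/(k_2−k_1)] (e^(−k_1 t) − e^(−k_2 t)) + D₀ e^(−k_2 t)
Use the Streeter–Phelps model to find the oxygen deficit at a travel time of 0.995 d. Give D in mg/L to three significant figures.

k_1 L₀/(k_2−k_1) = 0.447×27.6/(1.90−0.447) = 12.34/1.453 = 8.491 mg/L.
e^(−k_1 t) = e^(−0.447×0.9950) = 0.6410; e^(−k_2 t) = e^(−1.90×0.9950) = 0.1510.
D = 8.491 × (0.6410 − 0.1510) + 1.78 × 0.1510 = 4.160 + 0.2688 = 4.429 mg/L.

D ≈ 4.43 mg/L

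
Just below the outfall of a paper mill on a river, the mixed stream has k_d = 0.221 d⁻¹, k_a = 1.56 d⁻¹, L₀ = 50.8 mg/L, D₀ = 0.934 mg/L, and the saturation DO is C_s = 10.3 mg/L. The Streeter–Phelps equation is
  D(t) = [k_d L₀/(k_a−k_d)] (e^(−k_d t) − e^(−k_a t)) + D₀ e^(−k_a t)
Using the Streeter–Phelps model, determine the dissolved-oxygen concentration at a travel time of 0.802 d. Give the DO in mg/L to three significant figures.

DO ≈ 5.41 mg/L

k_d L₀/(k_a−k_d) = 0.221×50.8/(1.56−0.221) = 11.23/1.339 = 8.384 mg/L.
e^(−k_d t) = e^(−0.221×0.8020) = 0.8376; e^(−k_a t) = e^(−1.56×0.8020) = 0.2862.
D = 8.384 × (0.8376 − 0.2862) + 0.934 × 0.2862 = 4.623 + 0.2673 = 4.890 mg/L.
DO = C_s − D = 10.3 − 4.890 = 5.410 mg/L.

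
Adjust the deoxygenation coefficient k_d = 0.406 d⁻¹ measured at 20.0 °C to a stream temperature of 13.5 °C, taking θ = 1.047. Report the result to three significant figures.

k_d ≈ 0.301 d⁻¹

k_d(T₂) = k_d(T₁) · θ^(T₂−T₁) = 0.406 × 1.047^(13.5−20.0)
= 0.406 × 1.047^-6.50 = 0.406 × 0.7419 = 0.3012 d⁻¹.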